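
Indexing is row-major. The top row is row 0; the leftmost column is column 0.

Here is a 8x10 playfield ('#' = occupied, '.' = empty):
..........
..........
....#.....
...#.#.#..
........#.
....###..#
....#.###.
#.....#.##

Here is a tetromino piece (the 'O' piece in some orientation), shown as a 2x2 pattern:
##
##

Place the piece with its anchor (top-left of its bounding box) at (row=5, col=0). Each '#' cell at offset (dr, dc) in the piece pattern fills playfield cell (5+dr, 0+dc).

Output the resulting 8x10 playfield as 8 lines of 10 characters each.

Fill (5+0,0+0) = (5,0)
Fill (5+0,0+1) = (5,1)
Fill (5+1,0+0) = (6,0)
Fill (5+1,0+1) = (6,1)

Answer: ..........
..........
....#.....
...#.#.#..
........#.
##..###..#
##..#.###.
#.....#.##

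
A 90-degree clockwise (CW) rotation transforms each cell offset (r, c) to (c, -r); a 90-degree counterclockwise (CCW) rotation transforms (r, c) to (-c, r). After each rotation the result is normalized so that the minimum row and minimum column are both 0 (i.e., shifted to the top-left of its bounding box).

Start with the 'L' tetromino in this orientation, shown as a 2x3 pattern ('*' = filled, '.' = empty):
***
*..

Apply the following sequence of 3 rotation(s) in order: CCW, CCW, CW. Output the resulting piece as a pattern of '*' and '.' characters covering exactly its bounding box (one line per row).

Answer: *.
*.
**

Derivation:
Start:
***
*..
After rotation 1 (CCW):
*.
*.
**
After rotation 2 (CCW):
..*
***
After rotation 3 (CW):
*.
*.
**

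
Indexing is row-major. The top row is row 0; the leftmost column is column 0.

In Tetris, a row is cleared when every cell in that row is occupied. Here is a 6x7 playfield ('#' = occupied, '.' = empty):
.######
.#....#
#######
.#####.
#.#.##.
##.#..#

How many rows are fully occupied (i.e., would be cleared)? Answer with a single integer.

Check each row:
  row 0: 1 empty cell -> not full
  row 1: 5 empty cells -> not full
  row 2: 0 empty cells -> FULL (clear)
  row 3: 2 empty cells -> not full
  row 4: 3 empty cells -> not full
  row 5: 3 empty cells -> not full
Total rows cleared: 1

Answer: 1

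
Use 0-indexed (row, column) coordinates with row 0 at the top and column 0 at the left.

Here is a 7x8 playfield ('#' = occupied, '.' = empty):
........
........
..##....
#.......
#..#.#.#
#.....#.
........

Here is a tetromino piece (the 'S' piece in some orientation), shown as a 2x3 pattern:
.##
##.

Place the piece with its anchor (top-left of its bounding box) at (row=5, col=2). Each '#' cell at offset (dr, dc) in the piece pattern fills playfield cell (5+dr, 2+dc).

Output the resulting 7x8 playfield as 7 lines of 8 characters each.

Answer: ........
........
..##....
#.......
#..#.#.#
#..##.#.
..##....

Derivation:
Fill (5+0,2+1) = (5,3)
Fill (5+0,2+2) = (5,4)
Fill (5+1,2+0) = (6,2)
Fill (5+1,2+1) = (6,3)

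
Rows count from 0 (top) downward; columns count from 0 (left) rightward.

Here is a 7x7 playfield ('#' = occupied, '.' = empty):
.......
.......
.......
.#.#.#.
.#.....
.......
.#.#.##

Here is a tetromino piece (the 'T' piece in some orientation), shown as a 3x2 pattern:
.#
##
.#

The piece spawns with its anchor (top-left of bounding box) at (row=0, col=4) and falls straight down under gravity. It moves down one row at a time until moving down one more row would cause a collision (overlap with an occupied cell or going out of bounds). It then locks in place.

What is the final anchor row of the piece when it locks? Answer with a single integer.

Answer: 0

Derivation:
Spawn at (row=0, col=4). Try each row:
  row 0: fits
  row 1: blocked -> lock at row 0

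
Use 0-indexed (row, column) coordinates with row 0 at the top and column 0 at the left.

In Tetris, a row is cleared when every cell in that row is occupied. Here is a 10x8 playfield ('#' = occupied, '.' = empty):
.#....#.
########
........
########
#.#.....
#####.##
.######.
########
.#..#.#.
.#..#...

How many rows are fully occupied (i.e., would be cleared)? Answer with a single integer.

Check each row:
  row 0: 6 empty cells -> not full
  row 1: 0 empty cells -> FULL (clear)
  row 2: 8 empty cells -> not full
  row 3: 0 empty cells -> FULL (clear)
  row 4: 6 empty cells -> not full
  row 5: 1 empty cell -> not full
  row 6: 2 empty cells -> not full
  row 7: 0 empty cells -> FULL (clear)
  row 8: 5 empty cells -> not full
  row 9: 6 empty cells -> not full
Total rows cleared: 3

Answer: 3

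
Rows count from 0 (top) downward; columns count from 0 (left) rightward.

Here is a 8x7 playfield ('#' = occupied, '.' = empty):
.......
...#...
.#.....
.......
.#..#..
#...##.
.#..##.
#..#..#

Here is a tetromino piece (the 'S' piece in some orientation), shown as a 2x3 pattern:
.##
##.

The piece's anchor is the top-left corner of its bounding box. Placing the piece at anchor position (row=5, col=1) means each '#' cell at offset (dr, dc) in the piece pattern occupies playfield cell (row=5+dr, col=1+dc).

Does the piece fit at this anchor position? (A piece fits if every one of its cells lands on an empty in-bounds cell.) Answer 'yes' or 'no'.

Check each piece cell at anchor (5, 1):
  offset (0,1) -> (5,2): empty -> OK
  offset (0,2) -> (5,3): empty -> OK
  offset (1,0) -> (6,1): occupied ('#') -> FAIL
  offset (1,1) -> (6,2): empty -> OK
All cells valid: no

Answer: no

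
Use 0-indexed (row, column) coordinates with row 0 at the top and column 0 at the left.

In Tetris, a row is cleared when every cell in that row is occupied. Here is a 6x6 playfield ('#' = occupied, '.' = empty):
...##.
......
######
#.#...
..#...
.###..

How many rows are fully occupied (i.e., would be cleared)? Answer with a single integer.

Check each row:
  row 0: 4 empty cells -> not full
  row 1: 6 empty cells -> not full
  row 2: 0 empty cells -> FULL (clear)
  row 3: 4 empty cells -> not full
  row 4: 5 empty cells -> not full
  row 5: 3 empty cells -> not full
Total rows cleared: 1

Answer: 1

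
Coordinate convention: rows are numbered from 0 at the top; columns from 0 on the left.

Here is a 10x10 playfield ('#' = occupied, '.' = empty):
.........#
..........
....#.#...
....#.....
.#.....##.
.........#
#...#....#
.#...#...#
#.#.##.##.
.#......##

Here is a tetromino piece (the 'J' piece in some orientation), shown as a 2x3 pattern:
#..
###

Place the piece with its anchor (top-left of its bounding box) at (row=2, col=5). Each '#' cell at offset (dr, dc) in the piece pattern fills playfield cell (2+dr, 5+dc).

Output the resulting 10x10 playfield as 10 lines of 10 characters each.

Fill (2+0,5+0) = (2,5)
Fill (2+1,5+0) = (3,5)
Fill (2+1,5+1) = (3,6)
Fill (2+1,5+2) = (3,7)

Answer: .........#
..........
....###...
....####..
.#.....##.
.........#
#...#....#
.#...#...#
#.#.##.##.
.#......##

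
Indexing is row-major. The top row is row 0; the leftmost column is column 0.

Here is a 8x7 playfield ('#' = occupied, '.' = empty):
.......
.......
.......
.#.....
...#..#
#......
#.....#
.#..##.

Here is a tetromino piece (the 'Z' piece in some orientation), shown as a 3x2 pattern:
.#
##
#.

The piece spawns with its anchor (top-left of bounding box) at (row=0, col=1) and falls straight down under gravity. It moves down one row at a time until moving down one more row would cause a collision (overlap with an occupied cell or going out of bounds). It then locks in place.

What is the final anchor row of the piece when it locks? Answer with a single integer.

Answer: 0

Derivation:
Spawn at (row=0, col=1). Try each row:
  row 0: fits
  row 1: blocked -> lock at row 0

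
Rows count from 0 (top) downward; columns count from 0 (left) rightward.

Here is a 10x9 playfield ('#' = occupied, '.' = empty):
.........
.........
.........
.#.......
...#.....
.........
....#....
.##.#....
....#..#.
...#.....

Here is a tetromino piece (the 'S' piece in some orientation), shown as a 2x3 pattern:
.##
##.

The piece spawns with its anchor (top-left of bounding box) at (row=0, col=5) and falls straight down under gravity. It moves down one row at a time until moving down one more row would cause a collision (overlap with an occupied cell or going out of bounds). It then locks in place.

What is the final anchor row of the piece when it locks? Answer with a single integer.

Answer: 7

Derivation:
Spawn at (row=0, col=5). Try each row:
  row 0: fits
  row 1: fits
  row 2: fits
  row 3: fits
  row 4: fits
  row 5: fits
  row 6: fits
  row 7: fits
  row 8: blocked -> lock at row 7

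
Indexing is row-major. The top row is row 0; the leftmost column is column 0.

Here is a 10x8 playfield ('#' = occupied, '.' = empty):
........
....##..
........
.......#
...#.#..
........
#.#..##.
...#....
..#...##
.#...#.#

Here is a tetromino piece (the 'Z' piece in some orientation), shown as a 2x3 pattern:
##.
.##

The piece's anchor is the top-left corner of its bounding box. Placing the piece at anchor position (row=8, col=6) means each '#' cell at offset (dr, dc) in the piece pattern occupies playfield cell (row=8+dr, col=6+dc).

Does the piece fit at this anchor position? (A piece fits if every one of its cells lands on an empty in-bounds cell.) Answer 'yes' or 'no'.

Check each piece cell at anchor (8, 6):
  offset (0,0) -> (8,6): occupied ('#') -> FAIL
  offset (0,1) -> (8,7): occupied ('#') -> FAIL
  offset (1,1) -> (9,7): occupied ('#') -> FAIL
  offset (1,2) -> (9,8): out of bounds -> FAIL
All cells valid: no

Answer: no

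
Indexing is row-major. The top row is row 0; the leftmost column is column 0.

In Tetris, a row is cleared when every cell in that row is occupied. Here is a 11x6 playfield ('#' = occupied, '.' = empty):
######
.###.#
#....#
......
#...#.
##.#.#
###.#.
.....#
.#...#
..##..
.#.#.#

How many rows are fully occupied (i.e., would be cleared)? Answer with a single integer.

Check each row:
  row 0: 0 empty cells -> FULL (clear)
  row 1: 2 empty cells -> not full
  row 2: 4 empty cells -> not full
  row 3: 6 empty cells -> not full
  row 4: 4 empty cells -> not full
  row 5: 2 empty cells -> not full
  row 6: 2 empty cells -> not full
  row 7: 5 empty cells -> not full
  row 8: 4 empty cells -> not full
  row 9: 4 empty cells -> not full
  row 10: 3 empty cells -> not full
Total rows cleared: 1

Answer: 1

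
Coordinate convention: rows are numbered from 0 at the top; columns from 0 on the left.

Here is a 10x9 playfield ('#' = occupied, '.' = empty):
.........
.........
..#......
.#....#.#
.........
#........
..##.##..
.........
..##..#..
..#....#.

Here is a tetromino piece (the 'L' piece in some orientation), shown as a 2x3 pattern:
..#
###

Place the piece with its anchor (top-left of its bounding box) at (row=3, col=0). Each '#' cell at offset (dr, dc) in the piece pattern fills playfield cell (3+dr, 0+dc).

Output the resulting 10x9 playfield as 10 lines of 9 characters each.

Fill (3+0,0+2) = (3,2)
Fill (3+1,0+0) = (4,0)
Fill (3+1,0+1) = (4,1)
Fill (3+1,0+2) = (4,2)

Answer: .........
.........
..#......
.##...#.#
###......
#........
..##.##..
.........
..##..#..
..#....#.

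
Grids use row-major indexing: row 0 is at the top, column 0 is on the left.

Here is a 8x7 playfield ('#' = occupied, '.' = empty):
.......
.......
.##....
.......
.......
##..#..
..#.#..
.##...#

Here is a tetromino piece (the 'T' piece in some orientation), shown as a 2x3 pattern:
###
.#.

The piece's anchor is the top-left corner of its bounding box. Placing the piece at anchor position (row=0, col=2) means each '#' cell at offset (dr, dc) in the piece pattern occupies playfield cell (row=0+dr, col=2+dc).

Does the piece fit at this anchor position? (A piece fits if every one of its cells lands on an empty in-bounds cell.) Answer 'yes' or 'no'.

Check each piece cell at anchor (0, 2):
  offset (0,0) -> (0,2): empty -> OK
  offset (0,1) -> (0,3): empty -> OK
  offset (0,2) -> (0,4): empty -> OK
  offset (1,1) -> (1,3): empty -> OK
All cells valid: yes

Answer: yes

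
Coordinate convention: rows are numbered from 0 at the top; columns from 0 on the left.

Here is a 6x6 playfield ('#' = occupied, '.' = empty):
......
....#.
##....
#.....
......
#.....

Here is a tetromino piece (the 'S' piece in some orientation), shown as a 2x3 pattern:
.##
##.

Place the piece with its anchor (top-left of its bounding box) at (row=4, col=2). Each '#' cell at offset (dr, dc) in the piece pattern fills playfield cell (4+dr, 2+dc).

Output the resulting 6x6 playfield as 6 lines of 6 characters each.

Fill (4+0,2+1) = (4,3)
Fill (4+0,2+2) = (4,4)
Fill (4+1,2+0) = (5,2)
Fill (4+1,2+1) = (5,3)

Answer: ......
....#.
##....
#.....
...##.
#.##..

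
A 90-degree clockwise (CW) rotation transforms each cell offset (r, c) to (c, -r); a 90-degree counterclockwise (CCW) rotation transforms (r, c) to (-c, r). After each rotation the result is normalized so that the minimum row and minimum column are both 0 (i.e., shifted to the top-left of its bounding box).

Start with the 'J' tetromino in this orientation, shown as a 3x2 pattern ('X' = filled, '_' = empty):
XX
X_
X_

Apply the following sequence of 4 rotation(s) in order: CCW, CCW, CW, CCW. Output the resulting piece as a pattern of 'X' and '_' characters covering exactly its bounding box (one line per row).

Start:
XX
X_
X_
After rotation 1 (CCW):
X__
XXX
After rotation 2 (CCW):
_X
_X
XX
After rotation 3 (CW):
X__
XXX
After rotation 4 (CCW):
_X
_X
XX

Answer: _X
_X
XX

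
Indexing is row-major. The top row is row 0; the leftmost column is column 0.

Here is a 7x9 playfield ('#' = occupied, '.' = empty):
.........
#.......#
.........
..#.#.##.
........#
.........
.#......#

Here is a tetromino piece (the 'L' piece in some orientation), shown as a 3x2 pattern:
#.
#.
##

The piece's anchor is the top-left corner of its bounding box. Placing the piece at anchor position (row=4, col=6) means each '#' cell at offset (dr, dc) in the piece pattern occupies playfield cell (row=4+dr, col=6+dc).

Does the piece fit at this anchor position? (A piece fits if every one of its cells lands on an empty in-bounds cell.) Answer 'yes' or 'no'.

Answer: yes

Derivation:
Check each piece cell at anchor (4, 6):
  offset (0,0) -> (4,6): empty -> OK
  offset (1,0) -> (5,6): empty -> OK
  offset (2,0) -> (6,6): empty -> OK
  offset (2,1) -> (6,7): empty -> OK
All cells valid: yes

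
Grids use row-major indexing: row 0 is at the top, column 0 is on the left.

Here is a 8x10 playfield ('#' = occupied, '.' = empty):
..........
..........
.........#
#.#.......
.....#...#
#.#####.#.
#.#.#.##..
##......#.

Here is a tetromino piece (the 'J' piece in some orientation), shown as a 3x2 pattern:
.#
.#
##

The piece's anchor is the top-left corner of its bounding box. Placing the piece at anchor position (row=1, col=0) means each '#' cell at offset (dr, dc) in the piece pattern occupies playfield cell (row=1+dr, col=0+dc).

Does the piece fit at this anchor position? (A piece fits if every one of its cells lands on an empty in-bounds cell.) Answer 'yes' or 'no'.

Check each piece cell at anchor (1, 0):
  offset (0,1) -> (1,1): empty -> OK
  offset (1,1) -> (2,1): empty -> OK
  offset (2,0) -> (3,0): occupied ('#') -> FAIL
  offset (2,1) -> (3,1): empty -> OK
All cells valid: no

Answer: no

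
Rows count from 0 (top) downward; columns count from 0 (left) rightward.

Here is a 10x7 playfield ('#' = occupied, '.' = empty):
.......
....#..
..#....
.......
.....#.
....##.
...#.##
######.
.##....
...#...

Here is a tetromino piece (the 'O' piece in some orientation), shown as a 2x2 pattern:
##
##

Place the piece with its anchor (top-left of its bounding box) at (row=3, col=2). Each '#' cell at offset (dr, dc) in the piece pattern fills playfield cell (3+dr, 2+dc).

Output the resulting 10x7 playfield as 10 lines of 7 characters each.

Answer: .......
....#..
..#....
..##...
..##.#.
....##.
...#.##
######.
.##....
...#...

Derivation:
Fill (3+0,2+0) = (3,2)
Fill (3+0,2+1) = (3,3)
Fill (3+1,2+0) = (4,2)
Fill (3+1,2+1) = (4,3)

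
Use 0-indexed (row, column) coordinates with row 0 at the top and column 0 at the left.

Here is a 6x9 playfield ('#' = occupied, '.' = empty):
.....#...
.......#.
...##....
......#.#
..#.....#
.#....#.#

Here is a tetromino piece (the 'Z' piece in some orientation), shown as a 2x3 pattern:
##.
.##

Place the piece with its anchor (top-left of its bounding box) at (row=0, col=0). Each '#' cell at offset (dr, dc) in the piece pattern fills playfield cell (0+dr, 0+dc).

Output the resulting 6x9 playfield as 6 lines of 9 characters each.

Answer: ##...#...
.##....#.
...##....
......#.#
..#.....#
.#....#.#

Derivation:
Fill (0+0,0+0) = (0,0)
Fill (0+0,0+1) = (0,1)
Fill (0+1,0+1) = (1,1)
Fill (0+1,0+2) = (1,2)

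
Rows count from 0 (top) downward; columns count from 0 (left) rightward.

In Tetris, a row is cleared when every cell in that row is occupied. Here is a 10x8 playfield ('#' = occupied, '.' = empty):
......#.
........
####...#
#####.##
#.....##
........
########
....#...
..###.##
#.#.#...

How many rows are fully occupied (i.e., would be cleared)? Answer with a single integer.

Answer: 1

Derivation:
Check each row:
  row 0: 7 empty cells -> not full
  row 1: 8 empty cells -> not full
  row 2: 3 empty cells -> not full
  row 3: 1 empty cell -> not full
  row 4: 5 empty cells -> not full
  row 5: 8 empty cells -> not full
  row 6: 0 empty cells -> FULL (clear)
  row 7: 7 empty cells -> not full
  row 8: 3 empty cells -> not full
  row 9: 5 empty cells -> not full
Total rows cleared: 1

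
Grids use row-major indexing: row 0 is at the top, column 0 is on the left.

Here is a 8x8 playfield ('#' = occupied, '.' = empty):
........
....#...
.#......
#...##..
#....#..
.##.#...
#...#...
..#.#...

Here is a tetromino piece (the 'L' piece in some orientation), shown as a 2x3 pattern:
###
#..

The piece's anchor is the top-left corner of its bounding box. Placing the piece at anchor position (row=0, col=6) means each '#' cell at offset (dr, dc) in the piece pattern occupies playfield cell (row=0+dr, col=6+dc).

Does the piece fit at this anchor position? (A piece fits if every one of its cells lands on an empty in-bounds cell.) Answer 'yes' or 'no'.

Check each piece cell at anchor (0, 6):
  offset (0,0) -> (0,6): empty -> OK
  offset (0,1) -> (0,7): empty -> OK
  offset (0,2) -> (0,8): out of bounds -> FAIL
  offset (1,0) -> (1,6): empty -> OK
All cells valid: no

Answer: no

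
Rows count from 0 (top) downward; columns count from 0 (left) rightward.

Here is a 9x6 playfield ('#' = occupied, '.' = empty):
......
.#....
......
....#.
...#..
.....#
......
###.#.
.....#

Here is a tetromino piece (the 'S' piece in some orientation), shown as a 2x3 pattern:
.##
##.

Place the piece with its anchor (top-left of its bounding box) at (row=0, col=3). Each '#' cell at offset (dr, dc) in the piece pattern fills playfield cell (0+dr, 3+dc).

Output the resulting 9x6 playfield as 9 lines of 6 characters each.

Fill (0+0,3+1) = (0,4)
Fill (0+0,3+2) = (0,5)
Fill (0+1,3+0) = (1,3)
Fill (0+1,3+1) = (1,4)

Answer: ....##
.#.##.
......
....#.
...#..
.....#
......
###.#.
.....#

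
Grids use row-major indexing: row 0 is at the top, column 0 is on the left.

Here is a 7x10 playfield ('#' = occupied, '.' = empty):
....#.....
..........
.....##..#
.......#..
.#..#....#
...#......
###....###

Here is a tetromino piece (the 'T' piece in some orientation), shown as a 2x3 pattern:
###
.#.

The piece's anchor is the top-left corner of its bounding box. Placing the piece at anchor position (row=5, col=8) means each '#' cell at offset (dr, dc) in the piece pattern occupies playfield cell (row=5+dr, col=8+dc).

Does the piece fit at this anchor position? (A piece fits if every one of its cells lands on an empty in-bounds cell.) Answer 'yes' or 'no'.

Answer: no

Derivation:
Check each piece cell at anchor (5, 8):
  offset (0,0) -> (5,8): empty -> OK
  offset (0,1) -> (5,9): empty -> OK
  offset (0,2) -> (5,10): out of bounds -> FAIL
  offset (1,1) -> (6,9): occupied ('#') -> FAIL
All cells valid: no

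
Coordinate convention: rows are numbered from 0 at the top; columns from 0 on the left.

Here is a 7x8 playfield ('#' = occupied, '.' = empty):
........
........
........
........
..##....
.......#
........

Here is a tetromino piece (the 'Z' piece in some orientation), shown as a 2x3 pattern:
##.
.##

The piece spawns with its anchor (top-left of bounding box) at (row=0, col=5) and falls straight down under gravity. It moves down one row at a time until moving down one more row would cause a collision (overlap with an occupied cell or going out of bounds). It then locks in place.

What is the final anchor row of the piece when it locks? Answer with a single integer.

Spawn at (row=0, col=5). Try each row:
  row 0: fits
  row 1: fits
  row 2: fits
  row 3: fits
  row 4: blocked -> lock at row 3

Answer: 3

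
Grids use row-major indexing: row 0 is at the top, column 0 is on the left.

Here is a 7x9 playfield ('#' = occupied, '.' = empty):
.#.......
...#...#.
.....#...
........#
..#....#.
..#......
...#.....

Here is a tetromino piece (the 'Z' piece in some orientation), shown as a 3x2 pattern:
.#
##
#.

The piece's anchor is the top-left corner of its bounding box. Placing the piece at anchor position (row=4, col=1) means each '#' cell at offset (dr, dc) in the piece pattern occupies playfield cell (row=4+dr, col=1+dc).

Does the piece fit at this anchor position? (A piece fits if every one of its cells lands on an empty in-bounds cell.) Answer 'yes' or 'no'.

Check each piece cell at anchor (4, 1):
  offset (0,1) -> (4,2): occupied ('#') -> FAIL
  offset (1,0) -> (5,1): empty -> OK
  offset (1,1) -> (5,2): occupied ('#') -> FAIL
  offset (2,0) -> (6,1): empty -> OK
All cells valid: no

Answer: no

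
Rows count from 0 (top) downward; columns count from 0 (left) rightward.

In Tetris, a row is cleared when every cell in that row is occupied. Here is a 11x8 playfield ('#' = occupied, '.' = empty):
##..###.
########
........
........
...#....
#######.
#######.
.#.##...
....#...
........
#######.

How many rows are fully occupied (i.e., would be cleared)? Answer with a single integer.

Answer: 1

Derivation:
Check each row:
  row 0: 3 empty cells -> not full
  row 1: 0 empty cells -> FULL (clear)
  row 2: 8 empty cells -> not full
  row 3: 8 empty cells -> not full
  row 4: 7 empty cells -> not full
  row 5: 1 empty cell -> not full
  row 6: 1 empty cell -> not full
  row 7: 5 empty cells -> not full
  row 8: 7 empty cells -> not full
  row 9: 8 empty cells -> not full
  row 10: 1 empty cell -> not full
Total rows cleared: 1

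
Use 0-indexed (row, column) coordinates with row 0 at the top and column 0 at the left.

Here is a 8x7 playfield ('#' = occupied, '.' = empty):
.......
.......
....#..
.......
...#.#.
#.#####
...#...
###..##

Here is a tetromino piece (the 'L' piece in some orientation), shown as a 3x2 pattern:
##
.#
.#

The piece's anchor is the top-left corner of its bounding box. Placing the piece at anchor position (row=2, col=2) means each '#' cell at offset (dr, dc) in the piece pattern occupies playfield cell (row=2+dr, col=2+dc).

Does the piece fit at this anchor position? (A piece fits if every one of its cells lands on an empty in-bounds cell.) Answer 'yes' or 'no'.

Check each piece cell at anchor (2, 2):
  offset (0,0) -> (2,2): empty -> OK
  offset (0,1) -> (2,3): empty -> OK
  offset (1,1) -> (3,3): empty -> OK
  offset (2,1) -> (4,3): occupied ('#') -> FAIL
All cells valid: no

Answer: no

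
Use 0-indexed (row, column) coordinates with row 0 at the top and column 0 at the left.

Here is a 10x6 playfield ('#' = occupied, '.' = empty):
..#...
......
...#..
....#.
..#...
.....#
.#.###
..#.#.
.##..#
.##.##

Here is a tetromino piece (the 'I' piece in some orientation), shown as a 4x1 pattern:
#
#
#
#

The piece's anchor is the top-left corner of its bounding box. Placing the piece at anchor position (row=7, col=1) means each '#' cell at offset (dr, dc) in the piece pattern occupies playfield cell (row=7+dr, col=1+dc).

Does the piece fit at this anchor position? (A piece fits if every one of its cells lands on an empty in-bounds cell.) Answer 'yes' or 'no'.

Check each piece cell at anchor (7, 1):
  offset (0,0) -> (7,1): empty -> OK
  offset (1,0) -> (8,1): occupied ('#') -> FAIL
  offset (2,0) -> (9,1): occupied ('#') -> FAIL
  offset (3,0) -> (10,1): out of bounds -> FAIL
All cells valid: no

Answer: no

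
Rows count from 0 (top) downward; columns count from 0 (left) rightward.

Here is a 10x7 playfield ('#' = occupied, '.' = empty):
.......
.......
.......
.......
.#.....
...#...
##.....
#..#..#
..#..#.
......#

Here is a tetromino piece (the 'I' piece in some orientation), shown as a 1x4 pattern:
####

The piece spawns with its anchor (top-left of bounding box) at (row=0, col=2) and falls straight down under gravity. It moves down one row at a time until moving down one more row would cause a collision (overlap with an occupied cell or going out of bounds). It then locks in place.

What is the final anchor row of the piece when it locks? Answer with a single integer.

Answer: 4

Derivation:
Spawn at (row=0, col=2). Try each row:
  row 0: fits
  row 1: fits
  row 2: fits
  row 3: fits
  row 4: fits
  row 5: blocked -> lock at row 4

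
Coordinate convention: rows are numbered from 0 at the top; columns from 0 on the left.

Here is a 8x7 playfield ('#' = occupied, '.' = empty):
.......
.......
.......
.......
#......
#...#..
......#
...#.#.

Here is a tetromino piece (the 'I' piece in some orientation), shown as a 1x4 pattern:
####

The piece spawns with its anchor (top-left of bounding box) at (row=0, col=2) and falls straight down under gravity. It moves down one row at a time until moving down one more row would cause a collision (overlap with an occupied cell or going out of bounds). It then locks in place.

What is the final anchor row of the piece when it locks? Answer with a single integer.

Answer: 4

Derivation:
Spawn at (row=0, col=2). Try each row:
  row 0: fits
  row 1: fits
  row 2: fits
  row 3: fits
  row 4: fits
  row 5: blocked -> lock at row 4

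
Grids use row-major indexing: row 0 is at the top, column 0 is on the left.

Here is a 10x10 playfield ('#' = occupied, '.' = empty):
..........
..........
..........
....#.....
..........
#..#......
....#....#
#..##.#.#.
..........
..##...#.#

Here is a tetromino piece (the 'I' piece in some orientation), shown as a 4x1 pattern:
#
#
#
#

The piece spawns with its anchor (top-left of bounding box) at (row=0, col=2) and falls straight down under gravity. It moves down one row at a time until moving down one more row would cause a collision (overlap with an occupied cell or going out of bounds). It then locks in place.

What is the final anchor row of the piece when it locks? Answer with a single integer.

Answer: 5

Derivation:
Spawn at (row=0, col=2). Try each row:
  row 0: fits
  row 1: fits
  row 2: fits
  row 3: fits
  row 4: fits
  row 5: fits
  row 6: blocked -> lock at row 5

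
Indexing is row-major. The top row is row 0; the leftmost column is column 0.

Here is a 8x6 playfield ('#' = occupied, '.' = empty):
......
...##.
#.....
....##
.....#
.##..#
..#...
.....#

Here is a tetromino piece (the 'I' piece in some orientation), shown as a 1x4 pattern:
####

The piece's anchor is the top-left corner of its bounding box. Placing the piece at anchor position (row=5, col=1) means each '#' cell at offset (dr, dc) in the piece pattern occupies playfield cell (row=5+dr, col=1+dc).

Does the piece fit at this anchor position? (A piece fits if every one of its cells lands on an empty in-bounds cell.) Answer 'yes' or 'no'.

Check each piece cell at anchor (5, 1):
  offset (0,0) -> (5,1): occupied ('#') -> FAIL
  offset (0,1) -> (5,2): occupied ('#') -> FAIL
  offset (0,2) -> (5,3): empty -> OK
  offset (0,3) -> (5,4): empty -> OK
All cells valid: no

Answer: no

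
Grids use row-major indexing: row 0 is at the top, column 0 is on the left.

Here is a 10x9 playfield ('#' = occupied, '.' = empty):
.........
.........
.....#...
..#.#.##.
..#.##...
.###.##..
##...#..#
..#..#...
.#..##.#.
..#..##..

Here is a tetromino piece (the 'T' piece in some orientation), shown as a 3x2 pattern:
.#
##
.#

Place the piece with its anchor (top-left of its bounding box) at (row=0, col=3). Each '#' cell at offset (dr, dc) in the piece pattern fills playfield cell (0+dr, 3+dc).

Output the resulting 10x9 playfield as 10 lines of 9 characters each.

Answer: ....#....
...##....
....##...
..#.#.##.
..#.##...
.###.##..
##...#..#
..#..#...
.#..##.#.
..#..##..

Derivation:
Fill (0+0,3+1) = (0,4)
Fill (0+1,3+0) = (1,3)
Fill (0+1,3+1) = (1,4)
Fill (0+2,3+1) = (2,4)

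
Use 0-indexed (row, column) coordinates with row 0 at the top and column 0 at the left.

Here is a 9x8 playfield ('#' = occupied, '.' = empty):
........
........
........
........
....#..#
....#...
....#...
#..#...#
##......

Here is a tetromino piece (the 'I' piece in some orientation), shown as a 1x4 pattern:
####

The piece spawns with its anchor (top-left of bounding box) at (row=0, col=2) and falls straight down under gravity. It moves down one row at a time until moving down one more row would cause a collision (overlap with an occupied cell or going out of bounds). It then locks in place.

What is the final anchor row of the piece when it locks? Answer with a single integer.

Answer: 3

Derivation:
Spawn at (row=0, col=2). Try each row:
  row 0: fits
  row 1: fits
  row 2: fits
  row 3: fits
  row 4: blocked -> lock at row 3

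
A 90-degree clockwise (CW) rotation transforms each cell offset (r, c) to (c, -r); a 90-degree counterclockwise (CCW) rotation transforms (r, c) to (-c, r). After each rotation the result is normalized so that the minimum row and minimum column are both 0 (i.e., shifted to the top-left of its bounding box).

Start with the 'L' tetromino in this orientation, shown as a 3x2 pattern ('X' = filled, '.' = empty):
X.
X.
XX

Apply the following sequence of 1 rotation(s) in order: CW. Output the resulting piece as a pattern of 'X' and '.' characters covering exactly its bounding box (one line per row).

Answer: XXX
X..

Derivation:
Start:
X.
X.
XX
After rotation 1 (CW):
XXX
X..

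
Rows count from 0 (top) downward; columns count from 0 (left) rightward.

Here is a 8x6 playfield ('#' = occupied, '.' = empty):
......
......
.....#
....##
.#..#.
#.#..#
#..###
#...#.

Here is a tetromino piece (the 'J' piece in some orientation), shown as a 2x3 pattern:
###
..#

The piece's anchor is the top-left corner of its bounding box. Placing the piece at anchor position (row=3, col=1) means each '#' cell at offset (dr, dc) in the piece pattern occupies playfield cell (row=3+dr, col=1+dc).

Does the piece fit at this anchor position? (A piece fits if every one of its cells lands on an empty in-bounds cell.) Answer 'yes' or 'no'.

Answer: yes

Derivation:
Check each piece cell at anchor (3, 1):
  offset (0,0) -> (3,1): empty -> OK
  offset (0,1) -> (3,2): empty -> OK
  offset (0,2) -> (3,3): empty -> OK
  offset (1,2) -> (4,3): empty -> OK
All cells valid: yes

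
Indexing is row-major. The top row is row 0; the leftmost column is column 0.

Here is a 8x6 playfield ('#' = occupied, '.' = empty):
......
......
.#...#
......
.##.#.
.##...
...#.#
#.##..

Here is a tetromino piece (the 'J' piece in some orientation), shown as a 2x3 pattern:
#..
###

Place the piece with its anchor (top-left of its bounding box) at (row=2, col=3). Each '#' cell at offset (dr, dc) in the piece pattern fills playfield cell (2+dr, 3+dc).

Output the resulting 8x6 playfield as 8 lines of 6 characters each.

Answer: ......
......
.#.#.#
...###
.##.#.
.##...
...#.#
#.##..

Derivation:
Fill (2+0,3+0) = (2,3)
Fill (2+1,3+0) = (3,3)
Fill (2+1,3+1) = (3,4)
Fill (2+1,3+2) = (3,5)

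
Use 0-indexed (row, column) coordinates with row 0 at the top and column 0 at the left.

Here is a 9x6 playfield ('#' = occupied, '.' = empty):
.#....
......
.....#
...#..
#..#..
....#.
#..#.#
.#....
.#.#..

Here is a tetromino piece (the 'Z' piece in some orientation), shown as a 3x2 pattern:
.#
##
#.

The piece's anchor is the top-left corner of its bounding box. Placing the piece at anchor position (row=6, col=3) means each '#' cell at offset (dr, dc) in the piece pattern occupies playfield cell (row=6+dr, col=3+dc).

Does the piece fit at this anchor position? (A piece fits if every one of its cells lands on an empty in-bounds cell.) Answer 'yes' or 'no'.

Check each piece cell at anchor (6, 3):
  offset (0,1) -> (6,4): empty -> OK
  offset (1,0) -> (7,3): empty -> OK
  offset (1,1) -> (7,4): empty -> OK
  offset (2,0) -> (8,3): occupied ('#') -> FAIL
All cells valid: no

Answer: no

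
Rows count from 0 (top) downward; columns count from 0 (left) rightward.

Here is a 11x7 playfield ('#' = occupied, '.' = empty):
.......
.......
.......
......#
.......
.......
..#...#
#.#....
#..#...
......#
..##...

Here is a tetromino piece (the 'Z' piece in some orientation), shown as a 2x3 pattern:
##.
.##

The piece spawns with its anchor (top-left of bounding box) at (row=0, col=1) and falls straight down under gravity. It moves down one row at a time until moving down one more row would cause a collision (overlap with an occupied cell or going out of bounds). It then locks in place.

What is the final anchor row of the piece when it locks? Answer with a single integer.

Answer: 4

Derivation:
Spawn at (row=0, col=1). Try each row:
  row 0: fits
  row 1: fits
  row 2: fits
  row 3: fits
  row 4: fits
  row 5: blocked -> lock at row 4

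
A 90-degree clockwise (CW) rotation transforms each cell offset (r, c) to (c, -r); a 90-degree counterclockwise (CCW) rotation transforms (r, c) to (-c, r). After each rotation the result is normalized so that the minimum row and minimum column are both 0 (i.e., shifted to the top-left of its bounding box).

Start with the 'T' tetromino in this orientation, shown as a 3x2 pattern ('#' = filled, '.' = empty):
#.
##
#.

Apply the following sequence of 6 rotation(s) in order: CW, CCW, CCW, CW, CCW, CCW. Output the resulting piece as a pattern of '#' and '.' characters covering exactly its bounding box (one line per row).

Start:
#.
##
#.
After rotation 1 (CW):
###
.#.
After rotation 2 (CCW):
#.
##
#.
After rotation 3 (CCW):
.#.
###
After rotation 4 (CW):
#.
##
#.
After rotation 5 (CCW):
.#.
###
After rotation 6 (CCW):
.#
##
.#

Answer: .#
##
.#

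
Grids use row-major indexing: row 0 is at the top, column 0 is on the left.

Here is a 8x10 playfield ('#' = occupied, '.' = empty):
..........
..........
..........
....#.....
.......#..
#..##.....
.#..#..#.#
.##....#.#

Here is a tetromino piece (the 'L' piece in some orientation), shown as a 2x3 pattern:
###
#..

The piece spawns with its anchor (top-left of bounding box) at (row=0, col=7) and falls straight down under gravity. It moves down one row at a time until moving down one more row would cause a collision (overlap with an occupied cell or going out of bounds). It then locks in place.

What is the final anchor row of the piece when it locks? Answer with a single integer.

Spawn at (row=0, col=7). Try each row:
  row 0: fits
  row 1: fits
  row 2: fits
  row 3: blocked -> lock at row 2

Answer: 2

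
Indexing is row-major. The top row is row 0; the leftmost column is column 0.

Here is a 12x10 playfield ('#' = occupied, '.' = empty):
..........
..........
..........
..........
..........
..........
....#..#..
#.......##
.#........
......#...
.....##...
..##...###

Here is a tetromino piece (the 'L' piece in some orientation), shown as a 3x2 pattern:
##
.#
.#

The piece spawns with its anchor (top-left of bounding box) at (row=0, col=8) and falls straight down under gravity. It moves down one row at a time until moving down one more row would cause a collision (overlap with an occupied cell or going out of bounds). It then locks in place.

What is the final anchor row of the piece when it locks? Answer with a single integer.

Spawn at (row=0, col=8). Try each row:
  row 0: fits
  row 1: fits
  row 2: fits
  row 3: fits
  row 4: fits
  row 5: blocked -> lock at row 4

Answer: 4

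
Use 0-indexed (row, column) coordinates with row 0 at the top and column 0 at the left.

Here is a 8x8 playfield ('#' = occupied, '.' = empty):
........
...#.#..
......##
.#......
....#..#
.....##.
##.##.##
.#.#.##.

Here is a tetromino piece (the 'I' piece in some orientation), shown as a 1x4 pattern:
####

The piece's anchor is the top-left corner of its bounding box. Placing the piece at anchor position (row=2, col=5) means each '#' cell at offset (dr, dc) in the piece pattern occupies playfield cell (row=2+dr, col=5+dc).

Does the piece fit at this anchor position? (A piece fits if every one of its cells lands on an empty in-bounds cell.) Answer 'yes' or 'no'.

Check each piece cell at anchor (2, 5):
  offset (0,0) -> (2,5): empty -> OK
  offset (0,1) -> (2,6): occupied ('#') -> FAIL
  offset (0,2) -> (2,7): occupied ('#') -> FAIL
  offset (0,3) -> (2,8): out of bounds -> FAIL
All cells valid: no

Answer: no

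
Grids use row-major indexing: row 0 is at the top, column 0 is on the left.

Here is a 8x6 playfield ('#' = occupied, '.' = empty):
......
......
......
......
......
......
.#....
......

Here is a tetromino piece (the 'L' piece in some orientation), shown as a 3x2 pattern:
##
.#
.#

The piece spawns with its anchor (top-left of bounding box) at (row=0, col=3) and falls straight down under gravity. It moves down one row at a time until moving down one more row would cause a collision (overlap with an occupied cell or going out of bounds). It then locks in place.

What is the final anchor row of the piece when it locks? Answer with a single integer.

Answer: 5

Derivation:
Spawn at (row=0, col=3). Try each row:
  row 0: fits
  row 1: fits
  row 2: fits
  row 3: fits
  row 4: fits
  row 5: fits
  row 6: blocked -> lock at row 5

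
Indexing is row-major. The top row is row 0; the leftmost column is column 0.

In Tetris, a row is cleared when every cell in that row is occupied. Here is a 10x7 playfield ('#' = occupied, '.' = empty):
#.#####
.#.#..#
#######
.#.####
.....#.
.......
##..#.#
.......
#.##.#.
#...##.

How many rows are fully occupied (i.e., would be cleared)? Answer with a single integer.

Check each row:
  row 0: 1 empty cell -> not full
  row 1: 4 empty cells -> not full
  row 2: 0 empty cells -> FULL (clear)
  row 3: 2 empty cells -> not full
  row 4: 6 empty cells -> not full
  row 5: 7 empty cells -> not full
  row 6: 3 empty cells -> not full
  row 7: 7 empty cells -> not full
  row 8: 3 empty cells -> not full
  row 9: 4 empty cells -> not full
Total rows cleared: 1

Answer: 1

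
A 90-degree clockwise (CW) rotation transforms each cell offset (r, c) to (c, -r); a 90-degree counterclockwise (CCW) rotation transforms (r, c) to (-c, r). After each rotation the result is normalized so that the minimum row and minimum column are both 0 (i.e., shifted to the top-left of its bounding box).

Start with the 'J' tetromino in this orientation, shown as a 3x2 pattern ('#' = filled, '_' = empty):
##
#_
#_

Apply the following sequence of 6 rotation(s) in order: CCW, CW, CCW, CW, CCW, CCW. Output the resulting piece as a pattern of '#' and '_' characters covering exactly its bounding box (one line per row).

Start:
##
#_
#_
After rotation 1 (CCW):
#__
###
After rotation 2 (CW):
##
#_
#_
After rotation 3 (CCW):
#__
###
After rotation 4 (CW):
##
#_
#_
After rotation 5 (CCW):
#__
###
After rotation 6 (CCW):
_#
_#
##

Answer: _#
_#
##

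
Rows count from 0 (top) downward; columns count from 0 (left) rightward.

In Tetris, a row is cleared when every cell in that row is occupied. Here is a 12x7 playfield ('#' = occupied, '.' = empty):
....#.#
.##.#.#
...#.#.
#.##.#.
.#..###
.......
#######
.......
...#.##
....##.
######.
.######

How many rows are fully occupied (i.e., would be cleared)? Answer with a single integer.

Answer: 1

Derivation:
Check each row:
  row 0: 5 empty cells -> not full
  row 1: 3 empty cells -> not full
  row 2: 5 empty cells -> not full
  row 3: 3 empty cells -> not full
  row 4: 3 empty cells -> not full
  row 5: 7 empty cells -> not full
  row 6: 0 empty cells -> FULL (clear)
  row 7: 7 empty cells -> not full
  row 8: 4 empty cells -> not full
  row 9: 5 empty cells -> not full
  row 10: 1 empty cell -> not full
  row 11: 1 empty cell -> not full
Total rows cleared: 1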